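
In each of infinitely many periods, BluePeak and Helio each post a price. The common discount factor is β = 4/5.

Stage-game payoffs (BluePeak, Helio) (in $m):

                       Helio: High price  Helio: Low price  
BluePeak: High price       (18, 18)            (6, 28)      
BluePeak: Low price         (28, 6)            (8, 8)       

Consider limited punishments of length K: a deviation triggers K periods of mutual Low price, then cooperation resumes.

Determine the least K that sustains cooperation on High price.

2

Need Σ_{k=1}^{K} β^k ≥ (28−18)/(18−8) = 1.0000 at β = 4/5.
At K = 1 the sum is 0.8000 < 1.0000; at K = 2 it is 1.4400 ≥ 1.0000.
So the minimum punishment length is K = 2.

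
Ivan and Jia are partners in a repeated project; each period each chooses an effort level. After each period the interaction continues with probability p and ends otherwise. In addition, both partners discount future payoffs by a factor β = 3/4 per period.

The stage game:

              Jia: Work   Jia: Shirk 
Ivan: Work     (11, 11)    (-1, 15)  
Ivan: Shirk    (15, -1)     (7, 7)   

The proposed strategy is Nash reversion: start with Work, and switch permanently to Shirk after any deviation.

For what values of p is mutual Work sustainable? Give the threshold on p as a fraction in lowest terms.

2/3

Expected continuation weight on next period's payoff is β·p = 3/4·p, which plays the role of the discount factor.
Cooperation requires 3/4·p ≥ (15−11)/(15−7) = 1/2, hence p ≥ 2/3.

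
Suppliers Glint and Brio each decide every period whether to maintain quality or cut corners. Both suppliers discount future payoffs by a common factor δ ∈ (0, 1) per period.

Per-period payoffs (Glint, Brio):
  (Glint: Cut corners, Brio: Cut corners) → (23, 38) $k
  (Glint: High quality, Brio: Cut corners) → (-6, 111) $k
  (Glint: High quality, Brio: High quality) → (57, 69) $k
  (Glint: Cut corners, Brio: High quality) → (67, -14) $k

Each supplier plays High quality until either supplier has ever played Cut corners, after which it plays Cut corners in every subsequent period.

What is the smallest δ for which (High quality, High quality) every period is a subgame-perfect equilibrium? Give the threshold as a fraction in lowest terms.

42/73

Glint: cooperation gives 57 each period; deviation gives 67 once then 23 forever.
  57/(1−δ) ≥ 67 + 23δ/(1−δ) ⇒ δ ≥ 10/44 = 5/22.
Brio: cooperation gives 69 each period; deviation gives 111 once then 38 forever.
  δ ≥ 42/73.
Both must hold, so the binding constraint is Brio's: δ ≥ 42/73.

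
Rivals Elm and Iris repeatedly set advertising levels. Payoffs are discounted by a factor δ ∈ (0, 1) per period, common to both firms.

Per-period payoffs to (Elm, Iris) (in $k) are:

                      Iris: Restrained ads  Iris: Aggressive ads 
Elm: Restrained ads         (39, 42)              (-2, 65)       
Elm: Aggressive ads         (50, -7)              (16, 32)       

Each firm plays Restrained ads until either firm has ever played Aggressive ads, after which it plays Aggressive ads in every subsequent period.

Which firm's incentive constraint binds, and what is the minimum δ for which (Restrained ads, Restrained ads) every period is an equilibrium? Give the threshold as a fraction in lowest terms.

For Elm: deviation gain 50−39 = 11, per-period punishment loss 39−16 = 23. IC gives δ ≥ 11/34.
For Iris: gain 23, loss 10 per period, so δ ≥ 23/33.
The tighter constraint is Iris's, so cooperation needs δ ≥ 23/33.

Iris; δ ≥ 23/33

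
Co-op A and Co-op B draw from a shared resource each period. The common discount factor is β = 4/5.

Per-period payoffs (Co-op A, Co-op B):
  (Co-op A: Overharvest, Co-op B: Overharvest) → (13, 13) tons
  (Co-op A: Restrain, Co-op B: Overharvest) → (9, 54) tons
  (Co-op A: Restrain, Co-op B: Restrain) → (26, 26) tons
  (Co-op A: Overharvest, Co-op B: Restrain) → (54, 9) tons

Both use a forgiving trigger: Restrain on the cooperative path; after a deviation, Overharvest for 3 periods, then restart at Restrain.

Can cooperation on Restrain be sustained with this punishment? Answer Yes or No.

No

A one-shot deviation gives 54 now, then 13 for 3 periods, then back to 26.
Gain from deviating: (54−26) today; loss: (26−13) in each of the next 3 periods.
No-deviation condition: (26−13)(β+…+β^3) ≥ 54−26, i.e. β+…+β^3 ≥ 28/13.
At β = 4/5: β+…+β^3 = 1.9520 < 2.1538.
So cooperation is not sustainable.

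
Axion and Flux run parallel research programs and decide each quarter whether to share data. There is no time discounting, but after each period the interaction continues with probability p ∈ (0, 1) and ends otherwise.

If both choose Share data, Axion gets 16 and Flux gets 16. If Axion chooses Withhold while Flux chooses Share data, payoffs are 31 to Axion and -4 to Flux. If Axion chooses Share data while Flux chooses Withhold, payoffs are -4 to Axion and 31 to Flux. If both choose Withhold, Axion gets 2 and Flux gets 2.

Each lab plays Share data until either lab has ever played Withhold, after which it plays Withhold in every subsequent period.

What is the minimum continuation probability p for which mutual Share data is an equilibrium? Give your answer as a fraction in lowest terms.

15/29

Expected cooperation value is 16 + p·16 + p²·16 + … = 16/(1−p); deviation gives 31 + p·2/(1−p).
16 ≥ 31(1−p) + 2p ⇒ 29p ≥ 15 ⇒ p ≥ 15/29.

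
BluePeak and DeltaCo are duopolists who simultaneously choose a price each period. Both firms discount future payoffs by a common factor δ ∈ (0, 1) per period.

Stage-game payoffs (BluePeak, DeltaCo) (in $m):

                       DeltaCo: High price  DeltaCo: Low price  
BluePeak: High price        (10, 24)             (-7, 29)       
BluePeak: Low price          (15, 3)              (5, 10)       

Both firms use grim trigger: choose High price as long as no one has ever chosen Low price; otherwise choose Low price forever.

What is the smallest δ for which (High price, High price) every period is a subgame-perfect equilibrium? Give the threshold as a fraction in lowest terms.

1/2

BluePeak's threshold: (15−10)/(15−5) = 1/2.
DeltaCo's threshold: (29−24)/(29−10) = 5/19.
1/2 > 5/19, so BluePeak binds and δ* = 1/2.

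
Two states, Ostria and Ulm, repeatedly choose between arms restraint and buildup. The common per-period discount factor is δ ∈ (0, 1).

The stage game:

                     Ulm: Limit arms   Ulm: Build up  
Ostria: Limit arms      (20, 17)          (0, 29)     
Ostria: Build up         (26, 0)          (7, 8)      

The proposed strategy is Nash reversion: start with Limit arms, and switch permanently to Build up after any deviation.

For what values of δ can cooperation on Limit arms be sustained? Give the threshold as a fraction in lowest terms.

4/7

For Ostria: deviation gain 26−20 = 6, per-period punishment loss 20−7 = 13. IC gives δ ≥ 6/19.
For Ulm: gain 12, loss 9 per period, so δ ≥ 12/21 = 4/7.
The tighter constraint is Ulm's, so cooperation needs δ ≥ 4/7.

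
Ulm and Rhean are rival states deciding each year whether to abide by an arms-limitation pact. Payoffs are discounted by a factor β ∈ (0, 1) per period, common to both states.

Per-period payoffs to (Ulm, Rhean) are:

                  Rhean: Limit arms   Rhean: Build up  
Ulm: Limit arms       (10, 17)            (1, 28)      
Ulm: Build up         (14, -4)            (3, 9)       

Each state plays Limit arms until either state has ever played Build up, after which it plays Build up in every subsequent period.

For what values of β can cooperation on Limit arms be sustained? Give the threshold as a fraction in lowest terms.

11/19

Ulm's threshold: (14−10)/(14−3) = 4/11.
Rhean's threshold: (28−17)/(28−9) = 11/19.
4/11 < 11/19, so Rhean binds and β* = 11/19.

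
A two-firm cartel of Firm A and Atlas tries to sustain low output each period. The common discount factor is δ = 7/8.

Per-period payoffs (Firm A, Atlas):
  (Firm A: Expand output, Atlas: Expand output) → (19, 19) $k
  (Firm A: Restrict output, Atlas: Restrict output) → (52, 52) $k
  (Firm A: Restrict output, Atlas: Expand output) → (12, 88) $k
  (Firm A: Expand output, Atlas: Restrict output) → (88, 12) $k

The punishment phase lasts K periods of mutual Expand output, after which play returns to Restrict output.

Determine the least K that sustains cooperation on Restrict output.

2

IC: δ(1−δ^K)/(1−δ) ≥ (88−52)/(52−19) = 12/11.
With δ = 7/8: need 1 − δ^K ≥ 12/11·(1−7/8)/(7/8), i.e. δ^K ≤ 0.8442.
Since (7/8)^1 = 0.8750 and (7/8)^2 = 0.7656, the smallest such K is 2.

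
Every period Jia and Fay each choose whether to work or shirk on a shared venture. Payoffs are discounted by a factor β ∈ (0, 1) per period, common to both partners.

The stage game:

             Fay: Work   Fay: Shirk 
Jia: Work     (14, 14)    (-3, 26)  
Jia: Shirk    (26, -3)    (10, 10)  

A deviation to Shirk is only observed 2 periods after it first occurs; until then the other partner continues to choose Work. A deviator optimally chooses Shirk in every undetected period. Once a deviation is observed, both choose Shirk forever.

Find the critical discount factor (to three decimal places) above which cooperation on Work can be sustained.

0.866

A deviator earns 26 for 2 periods, then 10 forever; cooperating earns 14 forever. Multiplying the IC by (1−β):
14 ≥ 26(1−β^2) + 10β^2, so 16·β^2 ≥ 12 and β^2 ≥ 3/4.
β ≥ (3/4)^(1/2) ≈ 0.866.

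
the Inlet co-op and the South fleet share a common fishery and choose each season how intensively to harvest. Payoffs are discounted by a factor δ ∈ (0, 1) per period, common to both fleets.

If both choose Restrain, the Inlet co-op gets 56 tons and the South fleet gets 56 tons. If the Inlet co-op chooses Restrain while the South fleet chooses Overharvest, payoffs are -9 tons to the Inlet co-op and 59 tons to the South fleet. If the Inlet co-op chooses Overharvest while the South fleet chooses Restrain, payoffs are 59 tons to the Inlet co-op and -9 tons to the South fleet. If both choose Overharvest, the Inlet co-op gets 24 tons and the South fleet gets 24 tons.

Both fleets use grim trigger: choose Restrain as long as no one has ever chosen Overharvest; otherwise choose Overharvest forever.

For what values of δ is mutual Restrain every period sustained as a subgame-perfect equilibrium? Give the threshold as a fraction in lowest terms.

Under grim trigger the critical discount factor is (T−C)/(T−P) with T = 59, C = 56, P = 24.
δ* = (59−56)/(59−24) = 3/35.

3/35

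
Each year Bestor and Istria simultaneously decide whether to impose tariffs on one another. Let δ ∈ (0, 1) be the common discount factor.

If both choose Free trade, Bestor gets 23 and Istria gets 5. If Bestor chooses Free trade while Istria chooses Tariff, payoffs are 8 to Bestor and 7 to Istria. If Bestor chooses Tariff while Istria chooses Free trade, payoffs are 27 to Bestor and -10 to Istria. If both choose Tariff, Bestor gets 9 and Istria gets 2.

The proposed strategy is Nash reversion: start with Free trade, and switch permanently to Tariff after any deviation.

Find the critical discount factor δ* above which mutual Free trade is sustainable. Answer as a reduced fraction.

Bestor: cooperation gives 23 each period; deviation gives 27 once then 9 forever.
  23/(1−δ) ≥ 27 + 9δ/(1−δ) ⇒ δ ≥ 4/18 = 2/9.
Istria: cooperation gives 5 each period; deviation gives 7 once then 2 forever.
  δ ≥ 2/5.
Both must hold, so the binding constraint is Istria's: δ ≥ 2/5.

2/5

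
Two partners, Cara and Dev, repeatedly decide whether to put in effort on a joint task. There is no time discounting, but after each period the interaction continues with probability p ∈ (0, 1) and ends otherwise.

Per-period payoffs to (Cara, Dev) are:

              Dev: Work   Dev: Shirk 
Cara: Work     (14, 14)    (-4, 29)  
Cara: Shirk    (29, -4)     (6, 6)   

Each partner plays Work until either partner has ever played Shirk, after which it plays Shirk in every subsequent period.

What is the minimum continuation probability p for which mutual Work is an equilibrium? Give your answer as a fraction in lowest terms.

Expected cooperation value is 14 + p·14 + p²·14 + … = 14/(1−p); deviation gives 29 + p·6/(1−p).
14 ≥ 29(1−p) + 6p ⇒ 23p ≥ 15 ⇒ p ≥ 15/23.

15/23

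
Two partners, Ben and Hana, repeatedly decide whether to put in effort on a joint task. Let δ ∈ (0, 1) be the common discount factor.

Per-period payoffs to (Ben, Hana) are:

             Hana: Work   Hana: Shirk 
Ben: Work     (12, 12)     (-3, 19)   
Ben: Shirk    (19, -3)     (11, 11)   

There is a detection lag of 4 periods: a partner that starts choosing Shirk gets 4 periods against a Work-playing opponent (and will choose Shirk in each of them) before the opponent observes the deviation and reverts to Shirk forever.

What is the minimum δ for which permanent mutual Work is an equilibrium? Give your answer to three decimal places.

A deviator earns 19 for 4 periods, then 11 forever; cooperating earns 12 forever. Multiplying the IC by (1−δ):
12 ≥ 19(1−δ^4) + 11δ^4, so 8·δ^4 ≥ 7 and δ^4 ≥ 7/8.
δ ≥ (7/8)^(1/4) ≈ 0.967.

0.967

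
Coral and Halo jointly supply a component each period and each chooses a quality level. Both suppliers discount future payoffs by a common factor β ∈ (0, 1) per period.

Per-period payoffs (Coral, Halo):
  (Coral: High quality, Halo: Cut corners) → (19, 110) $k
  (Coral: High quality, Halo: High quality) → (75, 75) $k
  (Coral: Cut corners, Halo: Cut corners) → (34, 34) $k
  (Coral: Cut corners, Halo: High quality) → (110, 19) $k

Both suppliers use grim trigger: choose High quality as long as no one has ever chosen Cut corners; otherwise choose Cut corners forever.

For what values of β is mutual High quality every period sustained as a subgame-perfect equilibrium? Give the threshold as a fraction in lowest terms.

35/76

Cooperation forever yields 75 each period: 75/(1−β).
Deviating yields 110 once, then 34 forever: 110 + 34β/(1−β).
No profitable deviation requires 75/(1−β) ≥ 110 + 34β/(1−β).
Multiplying by (1−β): 75 ≥ 110(1−β) + 34β = 110 − 76β.
So 76β ≥ 35, i.e. β ≥ 35/76.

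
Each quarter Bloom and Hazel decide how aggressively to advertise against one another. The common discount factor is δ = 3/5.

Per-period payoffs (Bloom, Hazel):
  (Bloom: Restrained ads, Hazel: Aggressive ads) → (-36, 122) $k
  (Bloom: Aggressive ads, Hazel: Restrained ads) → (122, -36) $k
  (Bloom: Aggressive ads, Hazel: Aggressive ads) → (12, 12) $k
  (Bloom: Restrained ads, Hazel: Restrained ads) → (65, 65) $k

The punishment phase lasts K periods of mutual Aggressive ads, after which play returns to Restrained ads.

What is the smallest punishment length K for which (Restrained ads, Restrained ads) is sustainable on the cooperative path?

3

IC: δ(1−δ^K)/(1−δ) ≥ (122−65)/(65−12) = 57/53.
With δ = 3/5: need 1 − δ^K ≥ 57/53·(1−3/5)/(3/5), i.e. δ^K ≤ 0.2830.
Since (3/5)^2 = 0.3600 and (3/5)^3 = 0.2160, the smallest such K is 3.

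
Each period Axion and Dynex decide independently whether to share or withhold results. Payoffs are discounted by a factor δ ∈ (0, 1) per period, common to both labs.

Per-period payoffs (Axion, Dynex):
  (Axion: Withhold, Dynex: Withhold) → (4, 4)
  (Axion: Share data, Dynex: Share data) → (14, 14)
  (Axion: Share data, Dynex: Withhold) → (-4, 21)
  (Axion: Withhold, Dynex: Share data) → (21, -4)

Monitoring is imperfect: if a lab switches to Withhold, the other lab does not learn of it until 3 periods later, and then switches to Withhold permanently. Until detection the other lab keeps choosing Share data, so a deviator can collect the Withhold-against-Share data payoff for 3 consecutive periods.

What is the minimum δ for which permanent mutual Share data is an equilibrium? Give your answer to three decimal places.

0.744

A deviator earns 21 for 3 periods, then 4 forever; cooperating earns 14 forever. Multiplying the IC by (1−δ):
14 ≥ 21(1−δ^3) + 4δ^3, so 17·δ^3 ≥ 7 and δ^3 ≥ 7/17.
δ ≥ (7/17)^(1/3) ≈ 0.744.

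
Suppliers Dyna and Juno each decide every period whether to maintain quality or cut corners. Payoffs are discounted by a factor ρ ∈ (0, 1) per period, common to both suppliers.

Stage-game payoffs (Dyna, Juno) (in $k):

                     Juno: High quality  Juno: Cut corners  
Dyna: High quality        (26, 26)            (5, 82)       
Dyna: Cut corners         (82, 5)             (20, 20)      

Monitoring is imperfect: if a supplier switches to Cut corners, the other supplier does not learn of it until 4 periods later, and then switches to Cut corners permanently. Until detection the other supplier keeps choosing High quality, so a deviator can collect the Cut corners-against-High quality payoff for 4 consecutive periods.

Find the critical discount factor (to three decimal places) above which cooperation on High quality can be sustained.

The best deviation is to choose Cut corners for all 4 undetected periods, earning 82 each, then 20 forever once detected.
Deviation value: 82(1−ρ^4)/(1−ρ) + 20ρ^4/(1−ρ); cooperation value: 26/(1−ρ).
IC: 26 ≥ 82(1−ρ^4) + 20ρ^4 = 82 − 62ρ^4.
So ρ^4 ≥ 56/62 = 28/31, giving ρ ≥ (28/31)^(1/4) ≈ 0.975.

0.975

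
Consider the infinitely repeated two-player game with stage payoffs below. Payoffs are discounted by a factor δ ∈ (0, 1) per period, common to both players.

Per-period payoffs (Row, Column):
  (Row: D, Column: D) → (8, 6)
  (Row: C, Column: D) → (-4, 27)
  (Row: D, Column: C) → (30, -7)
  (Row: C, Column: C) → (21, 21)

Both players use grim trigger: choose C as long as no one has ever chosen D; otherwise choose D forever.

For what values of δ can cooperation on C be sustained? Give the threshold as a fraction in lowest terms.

Row's threshold: (30−21)/(30−8) = 9/22.
Column's threshold: (27−21)/(27−6) = 2/7.
9/22 > 2/7, so Row binds and δ* = 9/22.

9/22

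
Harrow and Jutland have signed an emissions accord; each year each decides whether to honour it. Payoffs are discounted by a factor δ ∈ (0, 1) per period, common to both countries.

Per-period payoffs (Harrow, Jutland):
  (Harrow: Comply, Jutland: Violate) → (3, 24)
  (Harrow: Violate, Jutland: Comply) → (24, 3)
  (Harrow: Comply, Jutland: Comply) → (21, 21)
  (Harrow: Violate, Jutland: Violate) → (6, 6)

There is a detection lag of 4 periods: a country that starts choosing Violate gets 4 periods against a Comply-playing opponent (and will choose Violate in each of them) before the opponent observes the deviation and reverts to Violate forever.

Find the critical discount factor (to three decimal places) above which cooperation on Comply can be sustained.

Deviating for the 4 undetected periods gains 24−21 = 3 per period over cooperation, then loses 21−6 = 15 per period forever once punishment starts.
Gain: 3(1 + δ + … + δ^3); loss: 15·δ^4/(1−δ).
No profitable deviation ⇔ 3(1−δ^4) ≤ 15·δ^4, i.e. δ^4 ≥ 3/(3+15) = 1/6.
Hence δ ≥ (1/6)^(1/4) ≈ 0.639.

0.639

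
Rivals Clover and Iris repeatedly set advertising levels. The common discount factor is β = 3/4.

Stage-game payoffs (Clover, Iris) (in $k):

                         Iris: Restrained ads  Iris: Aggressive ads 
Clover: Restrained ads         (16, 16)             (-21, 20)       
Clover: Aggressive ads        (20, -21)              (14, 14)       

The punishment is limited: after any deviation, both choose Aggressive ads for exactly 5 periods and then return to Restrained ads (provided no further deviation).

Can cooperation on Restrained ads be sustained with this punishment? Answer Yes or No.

IC: β+…+β^5 ≥ (20−16)/(16−14) = 2.
At β = 3/4: partial sum = 2.2881 ≥ 2.0000. Cooperation sustainable.

Yes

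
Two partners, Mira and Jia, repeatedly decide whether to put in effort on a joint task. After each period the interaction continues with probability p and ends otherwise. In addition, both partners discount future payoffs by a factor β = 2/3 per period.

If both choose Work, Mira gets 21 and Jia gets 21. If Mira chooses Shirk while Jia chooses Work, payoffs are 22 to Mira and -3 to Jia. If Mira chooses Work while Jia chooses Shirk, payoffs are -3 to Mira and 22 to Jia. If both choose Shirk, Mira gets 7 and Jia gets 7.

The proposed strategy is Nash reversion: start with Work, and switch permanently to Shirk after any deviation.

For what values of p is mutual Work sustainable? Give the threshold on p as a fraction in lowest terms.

1/10

With continuation probability p and discount β, the effective per-period discount factor is βp.
Grim-trigger IC: βp ≥ (22−21)/(22−7) = 1/15.
So p ≥ (1/15)/(2/3) = 1/10.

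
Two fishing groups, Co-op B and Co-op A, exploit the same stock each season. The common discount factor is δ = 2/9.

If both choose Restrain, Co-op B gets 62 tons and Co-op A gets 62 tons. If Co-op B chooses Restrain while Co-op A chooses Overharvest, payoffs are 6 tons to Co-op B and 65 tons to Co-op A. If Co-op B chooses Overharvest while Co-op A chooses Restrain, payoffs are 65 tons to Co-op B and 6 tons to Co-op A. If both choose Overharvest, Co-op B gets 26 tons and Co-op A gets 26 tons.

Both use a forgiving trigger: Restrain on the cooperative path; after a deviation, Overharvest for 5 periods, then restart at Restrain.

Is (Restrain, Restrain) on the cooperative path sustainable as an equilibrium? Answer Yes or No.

Yes

Comparing payoff streams over the 6 periods until play realigns: cooperate → 62(1+δ+…+δ^5); deviate → 65 + 26(δ+…+δ^5).
Cooperation is sustained iff (62−26)(δ+…+δ^5) ≥ 65−62.
δ+…+δ^5 = 2/9·(1−(2/9)^5)/(1−2/9) = 0.2856, and (65−62)/(62−26) = 0.0833.
0.2856 ≥ 0.0833, so cooperation is sustainable.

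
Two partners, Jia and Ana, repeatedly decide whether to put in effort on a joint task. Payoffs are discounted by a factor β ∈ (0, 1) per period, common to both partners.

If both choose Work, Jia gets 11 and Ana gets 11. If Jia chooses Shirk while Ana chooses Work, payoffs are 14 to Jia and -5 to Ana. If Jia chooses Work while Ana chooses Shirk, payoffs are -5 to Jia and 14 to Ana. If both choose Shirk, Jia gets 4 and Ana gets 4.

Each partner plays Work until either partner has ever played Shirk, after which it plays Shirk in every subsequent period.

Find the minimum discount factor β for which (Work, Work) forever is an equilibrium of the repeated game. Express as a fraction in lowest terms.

11/(1−β) ≥ 14 + 4β/(1−β)
11 ≥ 14 − 10β
β ≥ 3/10.

3/10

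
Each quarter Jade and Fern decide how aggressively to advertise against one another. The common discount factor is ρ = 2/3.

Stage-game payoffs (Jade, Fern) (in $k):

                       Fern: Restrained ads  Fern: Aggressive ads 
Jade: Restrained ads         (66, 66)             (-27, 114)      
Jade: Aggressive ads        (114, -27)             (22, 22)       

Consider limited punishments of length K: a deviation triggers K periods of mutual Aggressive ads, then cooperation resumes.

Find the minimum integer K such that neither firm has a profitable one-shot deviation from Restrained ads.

IC: ρ(1−ρ^K)/(1−ρ) ≥ (114−66)/(66−22) = 12/11.
With ρ = 2/3: need 1 − ρ^K ≥ 12/11·(1−2/3)/(2/3), i.e. ρ^K ≤ 0.4545.
Since (2/3)^1 = 0.6667 and (2/3)^2 = 0.4444, the smallest such K is 2.

2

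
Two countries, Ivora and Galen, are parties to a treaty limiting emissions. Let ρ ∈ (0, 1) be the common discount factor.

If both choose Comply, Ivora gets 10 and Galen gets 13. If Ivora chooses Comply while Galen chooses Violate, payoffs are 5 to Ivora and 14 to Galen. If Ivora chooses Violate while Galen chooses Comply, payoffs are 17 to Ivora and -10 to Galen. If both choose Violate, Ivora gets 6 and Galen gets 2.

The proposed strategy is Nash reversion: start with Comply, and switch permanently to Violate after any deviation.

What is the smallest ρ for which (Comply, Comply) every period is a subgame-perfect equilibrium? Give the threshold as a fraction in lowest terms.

7/11

For Ivora: deviation gain 17−10 = 7, per-period punishment loss 10−6 = 4. IC gives ρ ≥ 7/11.
For Galen: gain 1, loss 11 per period, so ρ ≥ 1/12.
The tighter constraint is Ivora's, so cooperation needs ρ ≥ 7/11.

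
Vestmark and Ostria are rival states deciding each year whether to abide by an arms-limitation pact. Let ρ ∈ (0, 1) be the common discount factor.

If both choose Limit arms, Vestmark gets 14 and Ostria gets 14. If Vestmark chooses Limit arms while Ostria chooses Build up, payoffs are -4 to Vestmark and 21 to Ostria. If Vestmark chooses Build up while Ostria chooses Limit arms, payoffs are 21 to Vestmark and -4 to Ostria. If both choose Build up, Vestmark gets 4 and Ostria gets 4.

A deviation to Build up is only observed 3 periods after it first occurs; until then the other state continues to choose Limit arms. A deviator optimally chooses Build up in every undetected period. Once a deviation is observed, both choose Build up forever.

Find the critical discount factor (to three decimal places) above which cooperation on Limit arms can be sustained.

The best deviation is to choose Build up for all 3 undetected periods, earning 21 each, then 4 forever once detected.
Deviation value: 21(1−ρ^3)/(1−ρ) + 4ρ^3/(1−ρ); cooperation value: 14/(1−ρ).
IC: 14 ≥ 21(1−ρ^3) + 4ρ^3 = 21 − 17ρ^3.
So ρ^3 ≥ 7/17, giving ρ ≥ (7/17)^(1/3) ≈ 0.744.

0.744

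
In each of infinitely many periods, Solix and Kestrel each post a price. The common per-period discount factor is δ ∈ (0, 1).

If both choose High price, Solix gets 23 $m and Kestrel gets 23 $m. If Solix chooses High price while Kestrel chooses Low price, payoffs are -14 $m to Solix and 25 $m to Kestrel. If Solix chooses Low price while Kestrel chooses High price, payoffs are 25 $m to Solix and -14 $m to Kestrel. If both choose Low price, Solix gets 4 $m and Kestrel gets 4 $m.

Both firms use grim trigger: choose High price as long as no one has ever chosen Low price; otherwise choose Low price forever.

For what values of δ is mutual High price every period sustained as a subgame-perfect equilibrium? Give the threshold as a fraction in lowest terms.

Cooperation forever yields 23 each period: 23/(1−δ).
Deviating yields 25 once, then 4 forever: 25 + 4δ/(1−δ).
No profitable deviation requires 23/(1−δ) ≥ 25 + 4δ/(1−δ).
Multiplying by (1−δ): 23 ≥ 25(1−δ) + 4δ = 25 − 21δ.
So 21δ ≥ 2, i.e. δ ≥ 2/21.

2/21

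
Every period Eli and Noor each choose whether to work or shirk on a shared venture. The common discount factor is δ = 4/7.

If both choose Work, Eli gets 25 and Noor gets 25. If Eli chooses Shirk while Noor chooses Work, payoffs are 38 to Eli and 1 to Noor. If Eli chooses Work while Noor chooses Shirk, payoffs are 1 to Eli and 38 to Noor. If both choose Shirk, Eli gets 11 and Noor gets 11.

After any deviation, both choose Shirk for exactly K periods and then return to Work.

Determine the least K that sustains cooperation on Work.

3

Need Σ_{k=1}^{K} δ^k ≥ (38−25)/(25−11) = 0.9286 at δ = 4/7.
At K = 2 the sum is 0.8980 < 0.9286; at K = 3 it is 1.0845 ≥ 0.9286.
So the minimum punishment length is K = 3.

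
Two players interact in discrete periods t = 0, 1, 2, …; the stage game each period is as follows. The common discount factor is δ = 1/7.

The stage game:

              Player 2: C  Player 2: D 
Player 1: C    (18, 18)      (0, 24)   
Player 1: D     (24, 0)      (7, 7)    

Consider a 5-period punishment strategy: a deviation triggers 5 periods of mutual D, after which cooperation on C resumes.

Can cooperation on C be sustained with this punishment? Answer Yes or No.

No

A one-shot deviation gives 24 now, then 7 for 5 periods, then back to 18.
Gain from deviating: (24−18) today; loss: (18−7) in each of the next 5 periods.
No-deviation condition: (18−7)(δ+…+δ^5) ≥ 24−18, i.e. δ+…+δ^5 ≥ 6/11.
At δ = 1/7: δ+…+δ^5 = 0.1667 < 0.5455.
So cooperation is not sustainable.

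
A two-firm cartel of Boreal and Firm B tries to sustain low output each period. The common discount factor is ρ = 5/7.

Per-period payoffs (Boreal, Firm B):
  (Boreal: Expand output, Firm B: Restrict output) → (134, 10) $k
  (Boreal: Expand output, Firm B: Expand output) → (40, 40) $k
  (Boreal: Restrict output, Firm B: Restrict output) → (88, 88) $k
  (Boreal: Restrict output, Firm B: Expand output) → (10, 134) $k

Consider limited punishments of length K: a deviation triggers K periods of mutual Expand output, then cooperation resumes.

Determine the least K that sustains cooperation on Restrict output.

IC: ρ(1−ρ^K)/(1−ρ) ≥ (134−88)/(88−40) = 23/24.
With ρ = 5/7: need 1 − ρ^K ≥ 23/24·(1−5/7)/(5/7), i.e. ρ^K ≤ 0.6167.
Since (5/7)^1 = 0.7143 and (5/7)^2 = 0.5102, the smallest such K is 2.

2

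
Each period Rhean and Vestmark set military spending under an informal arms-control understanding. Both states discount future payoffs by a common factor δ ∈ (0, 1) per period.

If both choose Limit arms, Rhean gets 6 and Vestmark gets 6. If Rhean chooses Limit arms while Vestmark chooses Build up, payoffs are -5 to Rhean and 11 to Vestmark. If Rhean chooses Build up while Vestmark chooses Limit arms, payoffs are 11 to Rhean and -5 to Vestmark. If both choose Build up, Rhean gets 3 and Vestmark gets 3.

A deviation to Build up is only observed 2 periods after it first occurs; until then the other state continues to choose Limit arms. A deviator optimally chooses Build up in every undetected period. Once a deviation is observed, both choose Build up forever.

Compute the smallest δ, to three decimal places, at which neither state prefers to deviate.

A deviator earns 11 for 2 periods, then 3 forever; cooperating earns 6 forever. Multiplying the IC by (1−δ):
6 ≥ 11(1−δ^2) + 3δ^2, so 8·δ^2 ≥ 5 and δ^2 ≥ 5/8.
δ ≥ (5/8)^(1/2) ≈ 0.791.

0.791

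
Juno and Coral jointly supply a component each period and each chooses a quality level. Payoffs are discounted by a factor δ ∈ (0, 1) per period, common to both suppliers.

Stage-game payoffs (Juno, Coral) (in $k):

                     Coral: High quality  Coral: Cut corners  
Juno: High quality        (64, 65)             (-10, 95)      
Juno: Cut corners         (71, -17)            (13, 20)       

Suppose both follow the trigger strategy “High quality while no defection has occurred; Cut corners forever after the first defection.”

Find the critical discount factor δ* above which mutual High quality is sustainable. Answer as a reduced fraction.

For Juno: deviation gain 71−64 = 7, per-period punishment loss 64−13 = 51. IC gives δ ≥ 7/58.
For Coral: gain 30, loss 45 per period, so δ ≥ 30/75 = 2/5.
The tighter constraint is Coral's, so cooperation needs δ ≥ 2/5.

2/5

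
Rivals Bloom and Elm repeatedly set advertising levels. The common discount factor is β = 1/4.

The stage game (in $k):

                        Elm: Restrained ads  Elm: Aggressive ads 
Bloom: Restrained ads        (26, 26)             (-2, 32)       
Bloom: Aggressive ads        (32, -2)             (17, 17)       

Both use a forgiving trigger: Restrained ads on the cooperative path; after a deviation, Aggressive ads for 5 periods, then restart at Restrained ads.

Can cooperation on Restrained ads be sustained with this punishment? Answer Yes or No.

A one-shot deviation gives 32 now, then 17 for 5 periods, then back to 26.
Gain from deviating: (32−26) today; loss: (26−17) in each of the next 5 periods.
No-deviation condition: (26−17)(β+…+β^5) ≥ 32−26, i.e. β+…+β^5 ≥ 2/3.
At β = 1/4: β+…+β^5 = 0.3330 < 0.6667.
So cooperation is not sustainable.

No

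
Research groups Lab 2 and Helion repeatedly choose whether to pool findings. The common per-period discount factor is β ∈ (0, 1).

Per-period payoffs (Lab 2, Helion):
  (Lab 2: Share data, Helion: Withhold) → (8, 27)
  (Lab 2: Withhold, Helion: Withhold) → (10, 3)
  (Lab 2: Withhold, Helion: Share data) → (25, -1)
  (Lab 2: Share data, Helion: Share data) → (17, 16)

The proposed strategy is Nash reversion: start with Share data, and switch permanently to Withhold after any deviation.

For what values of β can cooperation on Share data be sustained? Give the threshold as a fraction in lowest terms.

8/15

Lab 2's threshold: (25−17)/(25−10) = 8/15.
Helion's threshold: (27−16)/(27−3) = 11/24.
8/15 > 11/24, so Lab 2 binds and β* = 8/15.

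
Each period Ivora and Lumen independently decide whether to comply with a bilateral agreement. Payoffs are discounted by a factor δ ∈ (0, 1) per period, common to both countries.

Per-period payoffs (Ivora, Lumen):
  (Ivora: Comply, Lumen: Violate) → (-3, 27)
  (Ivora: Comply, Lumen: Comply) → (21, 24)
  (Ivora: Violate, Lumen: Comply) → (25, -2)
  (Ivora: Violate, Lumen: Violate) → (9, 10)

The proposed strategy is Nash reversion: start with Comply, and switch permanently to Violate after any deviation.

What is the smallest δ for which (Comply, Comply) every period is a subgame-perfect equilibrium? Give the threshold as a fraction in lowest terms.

Ivora's threshold: (25−21)/(25−9) = 1/4.
Lumen's threshold: (27−24)/(27−10) = 3/17.
1/4 > 3/17, so Ivora binds and δ* = 1/4.

1/4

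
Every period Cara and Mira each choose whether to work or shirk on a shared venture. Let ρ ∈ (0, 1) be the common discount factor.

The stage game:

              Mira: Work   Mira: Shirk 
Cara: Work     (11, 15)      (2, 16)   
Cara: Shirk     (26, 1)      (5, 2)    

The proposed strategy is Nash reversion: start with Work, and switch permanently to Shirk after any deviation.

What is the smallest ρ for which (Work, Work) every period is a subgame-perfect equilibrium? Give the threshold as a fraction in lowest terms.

5/7

Cara's threshold: (26−11)/(26−5) = 5/7.
Mira's threshold: (16−15)/(16−2) = 1/14.
5/7 > 1/14, so Cara binds and ρ* = 5/7.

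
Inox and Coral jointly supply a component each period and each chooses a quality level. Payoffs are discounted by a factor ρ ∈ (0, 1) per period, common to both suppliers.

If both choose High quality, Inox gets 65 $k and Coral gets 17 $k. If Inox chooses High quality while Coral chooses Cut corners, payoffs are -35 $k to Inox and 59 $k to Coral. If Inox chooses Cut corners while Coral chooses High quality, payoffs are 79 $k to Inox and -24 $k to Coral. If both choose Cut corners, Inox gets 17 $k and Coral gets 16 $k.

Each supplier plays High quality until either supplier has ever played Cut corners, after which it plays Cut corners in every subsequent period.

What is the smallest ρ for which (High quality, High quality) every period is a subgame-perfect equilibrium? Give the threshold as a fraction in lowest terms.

42/43

Inox's threshold: (79−65)/(79−17) = 7/31.
Coral's threshold: (59−17)/(59−16) = 42/43.
7/31 < 42/43, so Coral binds and ρ* = 42/43.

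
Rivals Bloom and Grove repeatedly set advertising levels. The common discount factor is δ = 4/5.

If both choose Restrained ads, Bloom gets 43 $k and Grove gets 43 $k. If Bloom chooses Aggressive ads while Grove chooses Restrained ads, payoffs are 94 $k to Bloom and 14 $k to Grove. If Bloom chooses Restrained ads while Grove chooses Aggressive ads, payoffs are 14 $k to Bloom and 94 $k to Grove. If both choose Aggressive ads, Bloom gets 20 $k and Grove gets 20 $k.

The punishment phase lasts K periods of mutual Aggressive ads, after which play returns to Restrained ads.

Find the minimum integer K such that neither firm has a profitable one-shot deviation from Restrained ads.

4

Need Σ_{k=1}^{K} δ^k ≥ (94−43)/(43−20) = 2.2174 at δ = 4/5.
At K = 3 the sum is 1.9520 < 2.2174; at K = 4 it is 2.3616 ≥ 2.2174.
So the minimum punishment length is K = 4.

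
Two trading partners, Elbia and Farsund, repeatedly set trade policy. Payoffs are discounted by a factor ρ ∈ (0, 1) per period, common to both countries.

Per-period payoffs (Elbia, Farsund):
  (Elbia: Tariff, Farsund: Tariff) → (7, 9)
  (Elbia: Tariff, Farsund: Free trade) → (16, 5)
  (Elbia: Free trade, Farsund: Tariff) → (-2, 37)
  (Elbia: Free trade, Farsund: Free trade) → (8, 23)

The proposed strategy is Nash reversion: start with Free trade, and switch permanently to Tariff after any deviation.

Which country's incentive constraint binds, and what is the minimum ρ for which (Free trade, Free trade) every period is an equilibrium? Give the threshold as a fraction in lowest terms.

Elbia's threshold: (16−8)/(16−7) = 8/9.
Farsund's threshold: (37−23)/(37−9) = 1/2.
8/9 > 1/2, so Elbia binds and ρ* = 8/9.

Elbia; ρ ≥ 8/9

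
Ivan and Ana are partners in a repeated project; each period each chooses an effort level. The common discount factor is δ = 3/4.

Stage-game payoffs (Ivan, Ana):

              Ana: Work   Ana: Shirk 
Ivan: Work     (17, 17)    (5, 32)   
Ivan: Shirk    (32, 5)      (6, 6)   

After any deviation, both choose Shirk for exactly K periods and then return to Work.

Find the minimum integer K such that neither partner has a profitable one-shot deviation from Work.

3

No profitable deviation requires (17−6)(δ+…+δ^K) ≥ 32−17, i.e. δ+…+δ^K ≥ 15/11 ≈ 1.3636.
With δ = 3/4, the partial sums are K=1: 0.7500, K=2: 1.3125, K=3: 1.7344.
K = 3 is the first length at which the sum reaches 1.3636.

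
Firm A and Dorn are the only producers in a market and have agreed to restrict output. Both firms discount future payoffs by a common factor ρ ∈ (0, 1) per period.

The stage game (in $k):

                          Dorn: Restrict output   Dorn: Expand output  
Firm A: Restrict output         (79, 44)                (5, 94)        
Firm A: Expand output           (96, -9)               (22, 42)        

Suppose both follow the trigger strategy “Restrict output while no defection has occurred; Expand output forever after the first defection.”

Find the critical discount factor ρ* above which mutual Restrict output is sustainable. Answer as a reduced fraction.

Firm A's threshold: (96−79)/(96−22) = 17/74.
Dorn's threshold: (94−44)/(94−42) = 25/26.
17/74 < 25/26, so Dorn binds and ρ* = 25/26.

25/26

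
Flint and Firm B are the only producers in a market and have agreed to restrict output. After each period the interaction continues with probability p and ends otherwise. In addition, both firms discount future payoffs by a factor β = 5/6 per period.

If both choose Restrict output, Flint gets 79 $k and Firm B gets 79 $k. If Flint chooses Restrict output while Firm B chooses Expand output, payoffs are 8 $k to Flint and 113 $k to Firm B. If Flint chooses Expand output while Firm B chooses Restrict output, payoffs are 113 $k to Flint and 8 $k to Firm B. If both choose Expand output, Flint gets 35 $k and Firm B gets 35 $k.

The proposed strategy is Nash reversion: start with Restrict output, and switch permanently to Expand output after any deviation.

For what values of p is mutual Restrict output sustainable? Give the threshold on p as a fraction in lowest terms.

Expected continuation weight on next period's payoff is β·p = 5/6·p, which plays the role of the discount factor.
Cooperation requires 5/6·p ≥ (113−79)/(113−35) = 17/39, hence p ≥ 34/65.

34/65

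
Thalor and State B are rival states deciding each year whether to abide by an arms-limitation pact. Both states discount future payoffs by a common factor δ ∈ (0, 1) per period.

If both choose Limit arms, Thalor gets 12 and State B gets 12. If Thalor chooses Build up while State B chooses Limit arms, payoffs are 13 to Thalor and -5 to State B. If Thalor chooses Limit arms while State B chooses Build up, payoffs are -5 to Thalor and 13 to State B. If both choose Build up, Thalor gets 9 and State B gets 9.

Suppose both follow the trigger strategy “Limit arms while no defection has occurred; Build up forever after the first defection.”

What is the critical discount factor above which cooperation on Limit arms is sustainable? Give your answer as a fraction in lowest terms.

Under grim trigger the critical discount factor is (T−C)/(T−P) with T = 13, C = 12, P = 9.
δ* = (13−12)/(13−9) = 1/4.

1/4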